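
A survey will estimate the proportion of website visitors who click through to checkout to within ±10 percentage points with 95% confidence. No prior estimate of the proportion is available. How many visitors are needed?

For a proportion with margin E = 0.1 at 95% confidence, z = 1.960.
With no prior estimate, use p = 0.5, which maximizes p(1−p) at 0.25.
n = 0.25 × (z/E)² = 0.25 × (1.960/0.1)² = 96.04
Round up: n = 97.

97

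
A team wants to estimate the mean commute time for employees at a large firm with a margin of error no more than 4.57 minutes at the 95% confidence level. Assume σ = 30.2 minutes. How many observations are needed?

168

For a mean, the margin of error is E = z·σ/√n, so n = (zσ/E)².
At 95% confidence, z = 1.960.
n = (1.960 × 30.2 / 4.57)² = 167.76
Round up: n = 168.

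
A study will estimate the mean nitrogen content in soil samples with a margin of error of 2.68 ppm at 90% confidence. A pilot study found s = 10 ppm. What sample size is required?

For a mean, the margin of error is E = z·σ/√n, so n = (zσ/E)².
At 90% confidence, z = 1.645.
n = (1.645 × 10 / 2.68)² = 37.68
Round up: n = 38.

n = 38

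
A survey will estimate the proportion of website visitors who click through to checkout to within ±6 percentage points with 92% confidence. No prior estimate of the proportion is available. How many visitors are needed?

For a proportion with margin E = 0.06 at 92% confidence, z = 1.751.
With no prior estimate, use p = 0.5, which maximizes p(1−p) at 0.25.
n = 0.25 × (z/E)² = 0.25 × (1.751/0.06)² = 212.92
Round up: n = 213.

n = 213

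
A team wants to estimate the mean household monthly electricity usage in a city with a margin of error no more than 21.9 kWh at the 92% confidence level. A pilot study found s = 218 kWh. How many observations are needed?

For a mean, the margin of error is E = z·σ/√n, so n = (zσ/E)².
At 92% confidence, z = 1.751.
n = (1.751 × 218 / 21.9)² = 303.81
Round up: n = 304.

n = 304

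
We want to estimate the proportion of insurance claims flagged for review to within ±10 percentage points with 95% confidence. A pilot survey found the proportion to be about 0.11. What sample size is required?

For a proportion with margin E = 0.1 at 95% confidence, z = 1.960.
n = p̂(1−p̂)(z/E)² = 0.11 × 0.89 × (1.960/0.1)² = 37.61
Round up: n = 38.

38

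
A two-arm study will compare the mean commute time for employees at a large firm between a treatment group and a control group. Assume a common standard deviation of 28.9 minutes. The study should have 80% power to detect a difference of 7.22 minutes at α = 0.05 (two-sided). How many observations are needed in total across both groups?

504 total

For two equal groups, n per group = 2·((z_{α/2} + z_β)·σ/δ)².
z_{α/2} = 1.960; z_β = 0.842 (power 80%).
n = 2 × (2.802 × 28.9 / 7.22)² = 2 × 125.79 = 251.58
Round up: n = 252 per group.
Total across both groups: 2 × 252 = 504.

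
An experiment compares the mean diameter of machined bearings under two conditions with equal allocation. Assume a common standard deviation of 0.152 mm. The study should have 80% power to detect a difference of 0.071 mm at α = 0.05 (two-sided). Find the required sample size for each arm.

72 per group

For two equal groups, n per group = 2·((z_{α/2} + z_β)·σ/δ)².
z_{α/2} = 1.960; z_β = 0.842 (power 80%).
n = 2 × (2.802 × 0.152 / 0.071)² = 2 × 35.98 = 71.96
Round up: n = 72 per group.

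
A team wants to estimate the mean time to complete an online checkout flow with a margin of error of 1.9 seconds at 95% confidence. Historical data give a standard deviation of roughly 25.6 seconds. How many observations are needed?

n = 698

For a mean, the margin of error is E = z·σ/√n, so n = (zσ/E)².
At 95% confidence, z = 1.960.
n = (1.960 × 25.6 / 1.9)² = 697.40
Round up: n = 698.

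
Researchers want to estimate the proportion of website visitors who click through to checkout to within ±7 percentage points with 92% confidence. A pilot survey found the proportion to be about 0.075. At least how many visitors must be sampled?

For a proportion with margin E = 0.07 at 92% confidence, z = 1.751.
n = p̂(1−p̂)(z/E)² = 0.075 × 0.925 × (1.751/0.07)² = 43.41
Round up: n = 44.

44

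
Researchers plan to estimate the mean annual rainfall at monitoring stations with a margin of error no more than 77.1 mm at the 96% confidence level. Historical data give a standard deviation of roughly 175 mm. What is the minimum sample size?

For a mean, the margin of error is E = z·σ/√n, so n = (zσ/E)².
At 96% confidence, z = 2.054.
n = (2.054 × 175 / 77.1)² = 21.74
Round up: n = 22.

22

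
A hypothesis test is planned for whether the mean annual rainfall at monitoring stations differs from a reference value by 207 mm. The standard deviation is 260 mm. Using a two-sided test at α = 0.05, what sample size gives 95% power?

For a one-sample z-test, n = ((z_{α/2} + z_β)·σ/δ)².
z_{α/2} = 1.960 (two-sided α = 0.05); z_β = 1.645 (power 95% → β = 0.05).
n = (3.605 × 260 / 207)² = 20.50
Round up: n = 21.

n = 21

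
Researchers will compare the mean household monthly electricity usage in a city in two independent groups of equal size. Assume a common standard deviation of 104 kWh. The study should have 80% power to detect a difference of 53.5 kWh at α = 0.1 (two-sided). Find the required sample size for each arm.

For two equal groups, n per group = 2·((z_{α/2} + z_β)·σ/δ)².
z_{α/2} = 1.645; z_β = 0.842 (power 80%).
n = 2 × (2.487 × 104 / 53.5)² = 2 × 23.37 = 46.74
Round up: n = 47 per group.

47 per group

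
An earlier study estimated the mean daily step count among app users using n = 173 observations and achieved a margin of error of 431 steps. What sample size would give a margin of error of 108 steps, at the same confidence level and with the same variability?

2756

Margin of error scales as 1/√n, so n₂ = n₁·(E₁/E₂)².
n₂ = 173 × (431/108)² = 173 × 15.93 = 2755.89
Round up: n₂ = 2756.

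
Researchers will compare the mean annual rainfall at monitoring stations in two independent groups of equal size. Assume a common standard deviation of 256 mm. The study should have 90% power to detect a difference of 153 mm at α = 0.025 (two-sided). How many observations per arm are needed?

For two equal groups, n per group = 2·((z_{α/2} + z_β)·σ/δ)².
z_{α/2} = 2.241; z_β = 1.282 (power 90%).
n = 2 × (3.523 × 256 / 153)² = 2 × 34.75 = 69.50
Round up: n = 70 per group.

70 per group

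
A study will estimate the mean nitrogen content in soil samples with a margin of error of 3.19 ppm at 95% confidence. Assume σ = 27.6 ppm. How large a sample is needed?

For a mean, the margin of error is E = z·σ/√n, so n = (zσ/E)².
At 95% confidence, z = 1.960.
n = (1.960 × 27.6 / 3.19)² = 287.57
Round up: n = 288.

288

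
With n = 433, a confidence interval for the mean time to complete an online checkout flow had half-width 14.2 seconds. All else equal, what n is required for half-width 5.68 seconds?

2707

Margin of error scales as 1/√n, so n₂ = n₁·(E₁/E₂)².
n₂ = 433 × (14.2/5.68)² = 433 × 6.25 = 2706.25
Round up: n₂ = 2707.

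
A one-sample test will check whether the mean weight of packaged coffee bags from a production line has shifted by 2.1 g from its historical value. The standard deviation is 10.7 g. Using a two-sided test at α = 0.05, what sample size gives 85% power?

234

For a one-sample z-test, n = ((z_{α/2} + z_β)·σ/δ)².
z_{α/2} = 1.960 (two-sided α = 0.05); z_β = 1.036 (power 85% → β = 0.15).
n = (2.996 × 10.7 / 2.1)² = 233.03
Round up: n = 234.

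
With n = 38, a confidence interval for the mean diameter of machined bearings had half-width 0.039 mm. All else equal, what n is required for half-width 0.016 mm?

226

Margin of error scales as 1/√n, so n₂ = n₁·(E₁/E₂)².
n₂ = 38 × (0.039/0.016)² = 38 × 5.941 = 225.76
Round up: n₂ = 226.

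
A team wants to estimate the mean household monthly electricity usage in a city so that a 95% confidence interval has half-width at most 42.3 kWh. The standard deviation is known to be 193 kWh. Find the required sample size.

For a mean, the margin of error is E = z·σ/√n, so n = (zσ/E)².
At 95% confidence, z = 1.960.
n = (1.960 × 193 / 42.3)² = 79.97
Round up: n = 80.

80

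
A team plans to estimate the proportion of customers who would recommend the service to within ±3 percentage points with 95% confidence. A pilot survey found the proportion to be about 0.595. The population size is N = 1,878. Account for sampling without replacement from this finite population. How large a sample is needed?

n = 665

For a proportion with margin E = 0.03 at 95% confidence, z = 1.960.
n = p̂(1−p̂)(z/E)² = 0.595 × 0.405 × (1.960/0.03)² = 1028.59 — call this n₀.
Finite-population correction with N = 1,878: n = n₀ / (1 + (n₀−1)/N) = 1028.59 / 1.547 = 664.89
Round up: n = 665.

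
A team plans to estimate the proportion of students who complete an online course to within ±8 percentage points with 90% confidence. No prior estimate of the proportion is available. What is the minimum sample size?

For a proportion with margin E = 0.08 at 90% confidence, z = 1.645.
With no prior estimate, use p = 0.5, which maximizes p(1−p) at 0.25.
n = 0.25 × (z/E)² = 0.25 × (1.645/0.08)² = 105.70
Round up: n = 106.

n = 106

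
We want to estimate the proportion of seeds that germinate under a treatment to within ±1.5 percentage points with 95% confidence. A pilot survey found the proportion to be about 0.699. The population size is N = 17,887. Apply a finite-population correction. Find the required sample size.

2992

For a proportion with margin E = 0.015 at 95% confidence, z = 1.960.
n = p̂(1−p̂)(z/E)² = 0.699 × 0.301 × (1.960/0.015)² = 3592.31 — call this n₀.
Finite-population correction with N = 17,887: n = n₀ / (1 + (n₀−1)/N) = 3592.31 / 1.201 = 2991.10
Round up: n = 2992.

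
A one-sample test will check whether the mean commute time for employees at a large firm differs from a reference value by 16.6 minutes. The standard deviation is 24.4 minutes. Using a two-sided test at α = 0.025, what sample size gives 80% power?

For a one-sample z-test, n = ((z_{α/2} + z_β)·σ/δ)².
z_{α/2} = 2.241 (two-sided α = 0.025); z_β = 0.842 (power 80% → β = 0.2).
n = (3.083 × 24.4 / 16.6)² = 20.54
Round up: n = 21.

21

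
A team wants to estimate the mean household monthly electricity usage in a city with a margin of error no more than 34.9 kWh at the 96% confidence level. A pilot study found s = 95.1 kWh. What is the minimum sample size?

For a mean, the margin of error is E = z·σ/√n, so n = (zσ/E)².
At 96% confidence, z = 2.054.
n = (2.054 × 95.1 / 34.9)² = 31.33
Round up: n = 32.

32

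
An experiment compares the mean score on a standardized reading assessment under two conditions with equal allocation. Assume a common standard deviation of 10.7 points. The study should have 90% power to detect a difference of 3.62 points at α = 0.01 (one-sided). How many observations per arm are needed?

For two equal groups, n per group = 2·((z_α + z_β)·σ/δ)².
z_α = 2.326; z_β = 1.282 (power 90%).
n = 2 × (3.608 × 10.7 / 3.62)² = 2 × 113.73 = 227.46
Round up: n = 228 per group.

228 per group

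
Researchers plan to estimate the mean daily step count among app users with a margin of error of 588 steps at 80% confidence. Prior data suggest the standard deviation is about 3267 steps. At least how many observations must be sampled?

51

For a mean, the margin of error is E = z·σ/√n, so n = (zσ/E)².
At 80% confidence, z = 1.282.
n = (1.282 × 3267 / 588)² = 50.74
Round up: n = 51.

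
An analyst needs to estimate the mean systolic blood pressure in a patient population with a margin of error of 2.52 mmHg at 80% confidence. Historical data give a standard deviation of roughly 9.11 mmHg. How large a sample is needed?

22

For a mean, the margin of error is E = z·σ/√n, so n = (zσ/E)².
At 80% confidence, z = 1.282.
n = (1.282 × 9.11 / 2.52)² = 21.48
Round up: n = 22.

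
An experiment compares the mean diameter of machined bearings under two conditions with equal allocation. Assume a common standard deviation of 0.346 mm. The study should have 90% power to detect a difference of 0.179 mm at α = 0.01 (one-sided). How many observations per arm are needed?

98 per group

For two equal groups, n per group = 2·((z_α + z_β)·σ/δ)².
z_α = 2.326; z_β = 1.282 (power 90%).
n = 2 × (3.608 × 0.346 / 0.179)² = 2 × 48.64 = 97.28
Round up: n = 98 per group.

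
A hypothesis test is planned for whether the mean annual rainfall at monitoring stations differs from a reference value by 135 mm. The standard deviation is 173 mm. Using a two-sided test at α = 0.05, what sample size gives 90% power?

For a one-sample z-test, n = ((z_{α/2} + z_β)·σ/δ)².
z_{α/2} = 1.960 (two-sided α = 0.05); z_β = 1.282 (power 90% → β = 0.1).
n = (3.242 × 173 / 135)² = 17.26
Round up: n = 18.

18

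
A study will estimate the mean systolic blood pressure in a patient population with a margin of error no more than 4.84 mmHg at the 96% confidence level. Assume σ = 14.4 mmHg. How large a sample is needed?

For a mean, the margin of error is E = z·σ/√n, so n = (zσ/E)².
At 96% confidence, z = 2.054.
n = (2.054 × 14.4 / 4.84)² = 37.35
Round up: n = 38.

n = 38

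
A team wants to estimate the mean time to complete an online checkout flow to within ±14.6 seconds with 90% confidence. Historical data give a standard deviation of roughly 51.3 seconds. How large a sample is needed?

For a mean, the margin of error is E = z·σ/√n, so n = (zσ/E)².
At 90% confidence, z = 1.645.
n = (1.645 × 51.3 / 14.6)² = 33.41
Round up: n = 34.

n = 34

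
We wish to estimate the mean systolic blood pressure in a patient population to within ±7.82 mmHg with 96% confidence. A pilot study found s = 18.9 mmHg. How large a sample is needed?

For a mean, the margin of error is E = z·σ/√n, so n = (zσ/E)².
At 96% confidence, z = 2.054.
n = (2.054 × 18.9 / 7.82)² = 24.64
Round up: n = 25.

n = 25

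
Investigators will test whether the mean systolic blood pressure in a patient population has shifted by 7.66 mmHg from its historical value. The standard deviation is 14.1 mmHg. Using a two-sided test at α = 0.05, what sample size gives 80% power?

For a one-sample z-test, n = ((z_{α/2} + z_β)·σ/δ)².
z_{α/2} = 1.960 (two-sided α = 0.05); z_β = 0.842 (power 80% → β = 0.2).
n = (2.802 × 14.1 / 7.66)² = 26.60
Round up: n = 27.

27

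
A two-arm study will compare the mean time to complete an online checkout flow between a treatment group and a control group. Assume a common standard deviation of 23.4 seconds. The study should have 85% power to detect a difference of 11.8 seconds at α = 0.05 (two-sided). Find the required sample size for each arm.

For two equal groups, n per group = 2·((z_{α/2} + z_β)·σ/δ)².
z_{α/2} = 1.960; z_β = 1.036 (power 85%).
n = 2 × (2.996 × 23.4 / 11.8)² = 2 × 35.30 = 70.60
Round up: n = 71 per group.

71 per group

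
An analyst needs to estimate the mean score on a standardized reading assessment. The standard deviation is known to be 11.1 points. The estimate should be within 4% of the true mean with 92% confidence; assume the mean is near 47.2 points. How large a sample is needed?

For a mean, the margin of error is E = z·σ/√n, so n = (zσ/E)².
At 92% confidence, z = 1.751.
E = 4% of 47.2 = 1.888 points.
n = (1.751 × 11.1 / 1.888)² = 105.98
Round up: n = 106.

106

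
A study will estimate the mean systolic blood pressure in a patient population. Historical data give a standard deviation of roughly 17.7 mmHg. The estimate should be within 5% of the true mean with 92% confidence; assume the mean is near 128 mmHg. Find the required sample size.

For a mean, the margin of error is E = z·σ/√n, so n = (zσ/E)².
At 92% confidence, z = 1.751.
E = 5% of 128 = 6.4 mmHg.
n = (1.751 × 17.7 / 6.4)² = 23.45
Round up: n = 24.

24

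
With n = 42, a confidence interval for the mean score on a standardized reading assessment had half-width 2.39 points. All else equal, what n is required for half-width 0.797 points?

Margin of error scales as 1/√n, so n₂ = n₁·(E₁/E₂)².
n₂ = 42 × (2.39/0.797)² = 42 × 8.992 = 377.66
Round up: n₂ = 378.

n = 378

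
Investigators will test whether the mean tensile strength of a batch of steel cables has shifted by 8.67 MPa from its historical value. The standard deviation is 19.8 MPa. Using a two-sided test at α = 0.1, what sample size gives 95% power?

57

For a one-sample z-test, n = ((z_{α/2} + z_β)·σ/δ)².
z_{α/2} = 1.645 (two-sided α = 0.1); z_β = 1.645 (power 95% → β = 0.05).
n = (3.290 × 19.8 / 8.67)² = 56.45
Round up: n = 57.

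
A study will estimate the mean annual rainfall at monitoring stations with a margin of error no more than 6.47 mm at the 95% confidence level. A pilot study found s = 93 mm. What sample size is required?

For a mean, the margin of error is E = z·σ/√n, so n = (zσ/E)².
At 95% confidence, z = 1.960.
n = (1.960 × 93 / 6.47)² = 793.72
Round up: n = 794.

n = 794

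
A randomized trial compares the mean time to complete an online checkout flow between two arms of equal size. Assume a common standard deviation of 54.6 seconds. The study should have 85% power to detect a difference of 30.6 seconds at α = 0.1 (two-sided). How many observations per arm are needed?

For two equal groups, n per group = 2·((z_{α/2} + z_β)·σ/δ)².
z_{α/2} = 1.645; z_β = 1.036 (power 85%).
n = 2 × (2.681 × 54.6 / 30.6)² = 2 × 22.88 = 45.76
Round up: n = 46 per group.

46 per group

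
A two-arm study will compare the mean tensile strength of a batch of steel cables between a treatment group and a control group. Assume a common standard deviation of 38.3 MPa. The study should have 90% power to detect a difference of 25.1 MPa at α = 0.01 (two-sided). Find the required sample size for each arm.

70 per group

For two equal groups, n per group = 2·((z_{α/2} + z_β)·σ/δ)².
z_{α/2} = 2.576; z_β = 1.282 (power 90%).
n = 2 × (3.858 × 38.3 / 25.1)² = 2 × 34.66 = 69.32
Round up: n = 70 per group.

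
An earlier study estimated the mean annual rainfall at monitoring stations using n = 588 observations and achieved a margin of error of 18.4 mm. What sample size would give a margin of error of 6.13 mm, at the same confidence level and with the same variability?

5298

Margin of error scales as 1/√n, so n₂ = n₁·(E₁/E₂)².
n₂ = 588 × (18.4/6.13)² = 588 × 9.01 = 5297.88
Round up: n₂ = 5298.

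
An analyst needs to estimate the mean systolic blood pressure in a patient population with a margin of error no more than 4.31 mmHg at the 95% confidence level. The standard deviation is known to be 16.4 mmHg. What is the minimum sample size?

56

For a mean, the margin of error is E = z·σ/√n, so n = (zσ/E)².
At 95% confidence, z = 1.960.
n = (1.960 × 16.4 / 4.31)² = 55.62
Round up: n = 56.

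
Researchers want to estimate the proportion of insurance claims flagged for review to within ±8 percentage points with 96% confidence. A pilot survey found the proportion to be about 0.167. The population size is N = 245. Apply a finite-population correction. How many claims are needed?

For a proportion with margin E = 0.08 at 96% confidence, z = 2.054.
n = p̂(1−p̂)(z/E)² = 0.167 × 0.833 × (2.054/0.08)² = 91.70 — call this n₀.
Finite-population correction with N = 245: n = n₀ / (1 + (n₀−1)/N) = 91.70 / 1.37 = 66.93
Round up: n = 67.

67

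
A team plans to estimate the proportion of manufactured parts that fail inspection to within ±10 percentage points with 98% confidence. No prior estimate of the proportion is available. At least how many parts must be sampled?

For a proportion with margin E = 0.1 at 98% confidence, z = 2.326.
With no prior estimate, use p = 0.5, which maximizes p(1−p) at 0.25.
n = 0.25 × (z/E)² = 0.25 × (2.326/0.1)² = 135.26
Round up: n = 136.

136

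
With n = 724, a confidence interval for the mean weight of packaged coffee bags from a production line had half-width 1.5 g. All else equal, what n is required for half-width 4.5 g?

81

Margin of error scales as 1/√n, so n₂ = n₁·(E₁/E₂)².
n₂ = 724 × (1.5/4.5)² = 724 × 0.1111 = 80.44
Round up: n₂ = 81.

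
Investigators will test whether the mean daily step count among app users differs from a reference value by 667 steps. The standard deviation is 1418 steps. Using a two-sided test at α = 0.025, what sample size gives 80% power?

For a one-sample z-test, n = ((z_{α/2} + z_β)·σ/δ)².
z_{α/2} = 2.241 (two-sided α = 0.025); z_β = 0.842 (power 80% → β = 0.2).
n = (3.083 × 1418 / 667)² = 42.96
Round up: n = 43.

n = 43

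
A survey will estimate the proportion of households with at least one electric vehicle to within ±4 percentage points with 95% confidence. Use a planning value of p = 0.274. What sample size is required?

478

For a proportion with margin E = 0.04 at 95% confidence, z = 1.960.
n = p̂(1−p̂)(z/E)² = 0.274 × 0.726 × (1.960/0.04)² = 477.62
Round up: n = 478.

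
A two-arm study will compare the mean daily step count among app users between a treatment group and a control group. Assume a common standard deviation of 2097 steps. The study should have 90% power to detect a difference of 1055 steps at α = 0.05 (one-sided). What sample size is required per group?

68 per group

For two equal groups, n per group = 2·((z_α + z_β)·σ/δ)².
z_α = 1.645; z_β = 1.282 (power 90%).
n = 2 × (2.927 × 2097 / 1055)² = 2 × 33.85 = 67.70
Round up: n = 68 per group.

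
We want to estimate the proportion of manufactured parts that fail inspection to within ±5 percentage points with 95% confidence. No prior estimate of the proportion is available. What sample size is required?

385

For a proportion with margin E = 0.05 at 95% confidence, z = 1.960.
With no prior estimate, use p = 0.5, which maximizes p(1−p) at 0.25.
n = 0.25 × (z/E)² = 0.25 × (1.960/0.05)² = 384.16
Round up: n = 385.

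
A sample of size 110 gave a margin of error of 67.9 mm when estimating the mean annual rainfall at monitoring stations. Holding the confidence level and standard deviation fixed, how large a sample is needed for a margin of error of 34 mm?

Margin of error scales as 1/√n, so n₂ = n₁·(E₁/E₂)².
n₂ = 110 × (67.9/34)² = 110 × 3.988 = 438.68
Round up: n₂ = 439.

439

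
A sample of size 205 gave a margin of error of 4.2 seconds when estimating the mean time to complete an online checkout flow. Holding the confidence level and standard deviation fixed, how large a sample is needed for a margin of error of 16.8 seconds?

Margin of error scales as 1/√n, so n₂ = n₁·(E₁/E₂)².
n₂ = 205 × (4.2/16.8)² = 205 × 0.0625 = 12.81
Round up: n₂ = 13.

n = 13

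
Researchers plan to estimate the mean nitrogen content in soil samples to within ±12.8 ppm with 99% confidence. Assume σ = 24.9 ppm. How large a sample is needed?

n = 26

For a mean, the margin of error is E = z·σ/√n, so n = (zσ/E)².
At 99% confidence, z = 2.576.
n = (2.576 × 24.9 / 12.8)² = 25.11
Round up: n = 26.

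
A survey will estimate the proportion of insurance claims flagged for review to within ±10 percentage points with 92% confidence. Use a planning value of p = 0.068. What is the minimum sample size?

For a proportion with margin E = 0.1 at 92% confidence, z = 1.751.
n = p̂(1−p̂)(z/E)² = 0.068 × 0.932 × (1.751/0.1)² = 19.43
Round up: n = 20.

20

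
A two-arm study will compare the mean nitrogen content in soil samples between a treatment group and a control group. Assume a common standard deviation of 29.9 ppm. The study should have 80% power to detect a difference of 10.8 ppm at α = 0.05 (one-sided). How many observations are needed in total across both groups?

190 total

For two equal groups, n per group = 2·((z_α + z_β)·σ/δ)².
z_α = 1.645; z_β = 0.842 (power 80%).
n = 2 × (2.487 × 29.9 / 10.8)² = 2 × 47.41 = 94.82
Round up: n = 95 per group.
Total across both groups: 2 × 95 = 190.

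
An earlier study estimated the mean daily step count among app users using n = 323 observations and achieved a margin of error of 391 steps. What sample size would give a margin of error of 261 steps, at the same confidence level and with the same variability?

725

Margin of error scales as 1/√n, so n₂ = n₁·(E₁/E₂)².
n₂ = 323 × (391/261)² = 323 × 2.244 = 724.81
Round up: n₂ = 725.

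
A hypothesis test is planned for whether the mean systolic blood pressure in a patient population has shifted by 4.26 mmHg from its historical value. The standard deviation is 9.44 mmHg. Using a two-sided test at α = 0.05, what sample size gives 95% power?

For a one-sample z-test, n = ((z_{α/2} + z_β)·σ/δ)².
z_{α/2} = 1.960 (two-sided α = 0.05); z_β = 1.645 (power 95% → β = 0.05).
n = (3.605 × 9.44 / 4.26)² = 63.82
Round up: n = 64.

n = 64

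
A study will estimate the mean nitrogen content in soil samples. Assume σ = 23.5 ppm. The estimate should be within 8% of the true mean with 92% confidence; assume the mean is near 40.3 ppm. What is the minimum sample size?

n = 163

For a mean, the margin of error is E = z·σ/√n, so n = (zσ/E)².
At 92% confidence, z = 1.751.
E = 8% of 40.3 = 3.224 ppm.
n = (1.751 × 23.5 / 3.224)² = 162.90
Round up: n = 163.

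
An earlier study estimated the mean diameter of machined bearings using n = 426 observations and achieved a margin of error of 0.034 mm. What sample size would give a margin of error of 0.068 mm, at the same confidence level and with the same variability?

Margin of error scales as 1/√n, so n₂ = n₁·(E₁/E₂)².
n₂ = 426 × (0.034/0.068)² = 426 × 0.25 = 106.50
Round up: n₂ = 107.

n = 107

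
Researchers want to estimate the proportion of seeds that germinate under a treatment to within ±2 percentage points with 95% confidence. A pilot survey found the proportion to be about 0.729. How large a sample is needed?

1898

For a proportion with margin E = 0.02 at 95% confidence, z = 1.960.
n = p̂(1−p̂)(z/E)² = 0.729 × 0.271 × (1.960/0.02)² = 1897.36
Round up: n = 1898.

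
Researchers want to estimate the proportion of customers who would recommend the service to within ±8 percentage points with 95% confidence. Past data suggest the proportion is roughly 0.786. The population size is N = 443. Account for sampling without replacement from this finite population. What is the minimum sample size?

n = 83

For a proportion with margin E = 0.08 at 95% confidence, z = 1.960.
n = p̂(1−p̂)(z/E)² = 0.786 × 0.214 × (1.960/0.08)² = 100.96 — call this n₀.
Finite-population correction with N = 443: n = n₀ / (1 + (n₀−1)/N) = 100.96 / 1.226 = 82.35
Round up: n = 83.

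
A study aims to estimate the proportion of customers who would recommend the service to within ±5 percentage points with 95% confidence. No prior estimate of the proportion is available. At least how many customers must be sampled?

385

For a proportion with margin E = 0.05 at 95% confidence, z = 1.960.
With no prior estimate, use p = 0.5, which maximizes p(1−p) at 0.25.
n = 0.25 × (z/E)² = 0.25 × (1.960/0.05)² = 384.16
Round up: n = 385.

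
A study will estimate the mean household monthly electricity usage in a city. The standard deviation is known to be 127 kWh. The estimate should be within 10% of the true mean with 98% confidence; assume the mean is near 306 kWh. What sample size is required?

94

For a mean, the margin of error is E = z·σ/√n, so n = (zσ/E)².
At 98% confidence, z = 2.326.
E = 10% of 306 = 30.6 kWh.
n = (2.326 × 127 / 30.6)² = 93.19
Round up: n = 94.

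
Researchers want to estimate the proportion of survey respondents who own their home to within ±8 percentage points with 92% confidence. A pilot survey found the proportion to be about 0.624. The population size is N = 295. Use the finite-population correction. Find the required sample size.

For a proportion with margin E = 0.08 at 92% confidence, z = 1.751.
n = p̂(1−p̂)(z/E)² = 0.624 × 0.376 × (1.751/0.08)² = 112.40 — call this n₀.
Finite-population correction with N = 295: n = n₀ / (1 + (n₀−1)/N) = 112.40 / 1.378 = 81.57
Round up: n = 82.

82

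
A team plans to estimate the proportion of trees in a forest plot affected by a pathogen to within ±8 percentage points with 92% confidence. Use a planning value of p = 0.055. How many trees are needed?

For a proportion with margin E = 0.08 at 92% confidence, z = 1.751.
n = p̂(1−p̂)(z/E)² = 0.055 × 0.945 × (1.751/0.08)² = 24.90
Round up: n = 25.

25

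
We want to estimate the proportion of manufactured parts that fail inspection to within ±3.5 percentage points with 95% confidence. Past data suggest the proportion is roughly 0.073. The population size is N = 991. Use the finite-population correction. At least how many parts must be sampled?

175

For a proportion with margin E = 0.035 at 95% confidence, z = 1.960.
n = p̂(1−p̂)(z/E)² = 0.073 × 0.927 × (1.960/0.035)² = 212.22 — call this n₀.
Finite-population correction with N = 991: n = n₀ / (1 + (n₀−1)/N) = 212.22 / 1.213 = 174.95
Round up: n = 175.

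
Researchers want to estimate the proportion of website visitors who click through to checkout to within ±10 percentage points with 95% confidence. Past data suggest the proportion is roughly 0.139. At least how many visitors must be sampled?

46

For a proportion with margin E = 0.1 at 95% confidence, z = 1.960.
n = p̂(1−p̂)(z/E)² = 0.139 × 0.861 × (1.960/0.1)² = 45.98
Round up: n = 46.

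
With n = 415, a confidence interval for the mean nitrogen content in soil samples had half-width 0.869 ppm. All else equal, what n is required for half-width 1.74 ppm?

104

Margin of error scales as 1/√n, so n₂ = n₁·(E₁/E₂)².
n₂ = 415 × (0.869/1.74)² = 415 × 0.2494 = 103.50
Round up: n₂ = 104.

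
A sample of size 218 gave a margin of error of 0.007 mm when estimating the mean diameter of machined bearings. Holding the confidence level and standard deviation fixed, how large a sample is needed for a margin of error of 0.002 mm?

Margin of error scales as 1/√n, so n₂ = n₁·(E₁/E₂)².
n₂ = 218 × (0.007/0.002)² = 218 × 12.25 = 2670.50
Round up: n₂ = 2671.

2671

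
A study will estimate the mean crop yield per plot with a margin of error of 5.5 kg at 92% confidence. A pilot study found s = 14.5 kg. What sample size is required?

22

For a mean, the margin of error is E = z·σ/√n, so n = (zσ/E)².
At 92% confidence, z = 1.751.
n = (1.751 × 14.5 / 5.5)² = 21.31
Round up: n = 22.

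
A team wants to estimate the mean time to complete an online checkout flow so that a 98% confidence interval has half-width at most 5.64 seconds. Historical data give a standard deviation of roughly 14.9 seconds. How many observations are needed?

38

For a mean, the margin of error is E = z·σ/√n, so n = (zσ/E)².
At 98% confidence, z = 2.326.
n = (2.326 × 14.9 / 5.64)² = 37.76
Round up: n = 38.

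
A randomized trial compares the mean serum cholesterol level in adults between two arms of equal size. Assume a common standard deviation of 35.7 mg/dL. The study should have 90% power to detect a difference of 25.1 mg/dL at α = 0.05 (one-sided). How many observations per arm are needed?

For two equal groups, n per group = 2·((z_α + z_β)·σ/δ)².
z_α = 1.645; z_β = 1.282 (power 90%).
n = 2 × (2.927 × 35.7 / 25.1)² = 2 × 17.33 = 34.66
Round up: n = 35 per group.

35 per group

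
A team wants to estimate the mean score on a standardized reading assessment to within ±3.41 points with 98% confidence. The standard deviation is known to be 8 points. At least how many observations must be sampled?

For a mean, the margin of error is E = z·σ/√n, so n = (zσ/E)².
At 98% confidence, z = 2.326.
n = (2.326 × 8 / 3.41)² = 29.78
Round up: n = 30.

n = 30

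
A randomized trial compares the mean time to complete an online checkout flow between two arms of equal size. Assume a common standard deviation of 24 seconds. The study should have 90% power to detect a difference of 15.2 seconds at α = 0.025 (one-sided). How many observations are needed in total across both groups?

For two equal groups, n per group = 2·((z_α + z_β)·σ/δ)².
z_α = 1.960; z_β = 1.282 (power 90%).
n = 2 × (3.242 × 24 / 15.2)² = 2 × 26.20 = 52.40
Round up: n = 53 per group.
Total across both groups: 2 × 53 = 106.

106 total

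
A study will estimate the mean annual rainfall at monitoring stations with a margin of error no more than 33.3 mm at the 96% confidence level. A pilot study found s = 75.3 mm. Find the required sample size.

22

For a mean, the margin of error is E = z·σ/√n, so n = (zσ/E)².
At 96% confidence, z = 2.054.
n = (2.054 × 75.3 / 33.3)² = 21.57
Round up: n = 22.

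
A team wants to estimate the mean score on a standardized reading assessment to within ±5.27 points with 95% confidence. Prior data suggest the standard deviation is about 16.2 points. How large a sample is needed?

For a mean, the margin of error is E = z·σ/√n, so n = (zσ/E)².
At 95% confidence, z = 1.960.
n = (1.960 × 16.2 / 5.27)² = 36.30
Round up: n = 37.

37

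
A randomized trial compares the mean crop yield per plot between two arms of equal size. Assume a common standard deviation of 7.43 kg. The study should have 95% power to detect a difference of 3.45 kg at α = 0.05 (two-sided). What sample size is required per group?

121 per group

For two equal groups, n per group = 2·((z_{α/2} + z_β)·σ/δ)².
z_{α/2} = 1.960; z_β = 1.645 (power 95%).
n = 2 × (3.605 × 7.43 / 3.45)² = 2 × 60.28 = 120.56
Round up: n = 121 per group.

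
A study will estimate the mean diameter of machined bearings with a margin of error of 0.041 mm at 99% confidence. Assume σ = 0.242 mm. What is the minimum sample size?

n = 232

For a mean, the margin of error is E = z·σ/√n, so n = (zσ/E)².
At 99% confidence, z = 2.576.
n = (2.576 × 0.242 / 0.041)² = 231.18
Round up: n = 232.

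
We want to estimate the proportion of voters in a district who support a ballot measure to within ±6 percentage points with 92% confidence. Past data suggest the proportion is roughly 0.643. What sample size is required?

196

For a proportion with margin E = 0.06 at 92% confidence, z = 1.751.
n = p̂(1−p̂)(z/E)² = 0.643 × 0.357 × (1.751/0.06)² = 195.50
Round up: n = 196.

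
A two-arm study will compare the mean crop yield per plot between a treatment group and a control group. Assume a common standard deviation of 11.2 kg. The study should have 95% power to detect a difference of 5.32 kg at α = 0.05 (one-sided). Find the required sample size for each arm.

96 per group

For two equal groups, n per group = 2·((z_α + z_β)·σ/δ)².
z_α = 1.645; z_β = 1.645 (power 95%).
n = 2 × (3.290 × 11.2 / 5.32)² = 2 × 47.97 = 95.94
Round up: n = 96 per group.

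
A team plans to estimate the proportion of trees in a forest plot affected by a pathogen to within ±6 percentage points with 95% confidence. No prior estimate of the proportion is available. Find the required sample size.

For a proportion with margin E = 0.06 at 95% confidence, z = 1.960.
With no prior estimate, use p = 0.5, which maximizes p(1−p) at 0.25.
n = 0.25 × (z/E)² = 0.25 × (1.960/0.06)² = 266.78
Round up: n = 267.

267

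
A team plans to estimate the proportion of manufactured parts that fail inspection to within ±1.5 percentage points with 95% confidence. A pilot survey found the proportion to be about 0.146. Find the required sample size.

2129

For a proportion with margin E = 0.015 at 95% confidence, z = 1.960.
n = p̂(1−p̂)(z/E)² = 0.146 × 0.854 × (1.960/0.015)² = 2128.83
Round up: n = 2129.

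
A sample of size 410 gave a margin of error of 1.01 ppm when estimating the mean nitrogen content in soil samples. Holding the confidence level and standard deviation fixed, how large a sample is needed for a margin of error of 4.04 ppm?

Margin of error scales as 1/√n, so n₂ = n₁·(E₁/E₂)².
n₂ = 410 × (1.01/4.04)² = 410 × 0.0625 = 25.62
Round up: n₂ = 26.

n = 26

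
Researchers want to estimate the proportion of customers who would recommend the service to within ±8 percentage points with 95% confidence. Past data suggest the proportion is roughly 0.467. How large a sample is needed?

150

For a proportion with margin E = 0.08 at 95% confidence, z = 1.960.
n = p̂(1−p̂)(z/E)² = 0.467 × 0.533 × (1.960/0.08)² = 149.41
Round up: n = 150.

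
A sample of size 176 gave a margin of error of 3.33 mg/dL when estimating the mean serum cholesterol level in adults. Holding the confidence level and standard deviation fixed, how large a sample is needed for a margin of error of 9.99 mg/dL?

n = 20

Margin of error scales as 1/√n, so n₂ = n₁·(E₁/E₂)².
n₂ = 176 × (3.33/9.99)² = 176 × 0.1111 = 19.55
Round up: n₂ = 20.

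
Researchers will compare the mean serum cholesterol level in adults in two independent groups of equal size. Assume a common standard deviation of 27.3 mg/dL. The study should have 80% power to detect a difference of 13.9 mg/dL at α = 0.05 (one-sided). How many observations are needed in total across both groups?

96 total

For two equal groups, n per group = 2·((z_α + z_β)·σ/δ)².
z_α = 1.645; z_β = 0.842 (power 80%).
n = 2 × (2.487 × 27.3 / 13.9)² = 2 × 23.86 = 47.72
Round up: n = 48 per group.
Total across both groups: 2 × 48 = 96.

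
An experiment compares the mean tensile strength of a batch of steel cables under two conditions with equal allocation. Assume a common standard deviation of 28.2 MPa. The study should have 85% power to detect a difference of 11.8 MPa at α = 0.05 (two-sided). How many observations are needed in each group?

103 per group

For two equal groups, n per group = 2·((z_{α/2} + z_β)·σ/δ)².
z_{α/2} = 1.960; z_β = 1.036 (power 85%).
n = 2 × (2.996 × 28.2 / 11.8)² = 2 × 51.26 = 102.52
Round up: n = 103 per group.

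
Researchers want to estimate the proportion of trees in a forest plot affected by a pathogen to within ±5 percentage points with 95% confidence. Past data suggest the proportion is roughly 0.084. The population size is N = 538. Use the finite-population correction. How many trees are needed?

For a proportion with margin E = 0.05 at 95% confidence, z = 1.960.
n = p̂(1−p̂)(z/E)² = 0.084 × 0.916 × (1.960/0.05)² = 118.24 — call this n₀.
Finite-population correction with N = 538: n = n₀ / (1 + (n₀−1)/N) = 118.24 / 1.218 = 97.08
Round up: n = 98.

98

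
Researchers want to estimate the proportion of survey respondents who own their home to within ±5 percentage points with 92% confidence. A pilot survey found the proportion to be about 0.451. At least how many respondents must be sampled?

304

For a proportion with margin E = 0.05 at 92% confidence, z = 1.751.
n = p̂(1−p̂)(z/E)² = 0.451 × 0.549 × (1.751/0.05)² = 303.66
Round up: n = 304.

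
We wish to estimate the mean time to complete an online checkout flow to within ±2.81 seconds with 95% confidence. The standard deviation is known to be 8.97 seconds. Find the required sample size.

n = 40

For a mean, the margin of error is E = z·σ/√n, so n = (zσ/E)².
At 95% confidence, z = 1.960.
n = (1.960 × 8.97 / 2.81)² = 39.15
Round up: n = 40.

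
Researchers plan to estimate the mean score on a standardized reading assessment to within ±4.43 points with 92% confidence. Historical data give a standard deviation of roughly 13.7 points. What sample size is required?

30

For a mean, the margin of error is E = z·σ/√n, so n = (zσ/E)².
At 92% confidence, z = 1.751.
n = (1.751 × 13.7 / 4.43)² = 29.32
Round up: n = 30.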